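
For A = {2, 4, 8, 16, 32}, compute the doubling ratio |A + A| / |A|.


|A| = 5.
Compute A + A by enumerating all 25 pairs.
A + A = {4, 6, 8, 10, 12, 16, 18, 20, 24, 32, 34, 36, 40, 48, 64}, so |A + A| = 15.
K = |A + A| / |A| = 15/5 = 3/1 ≈ 3.0000.
Reference: AP of size 5 gives K = 9/5 ≈ 1.8000; a fully generic set of size 5 gives K ≈ 3.0000.

|A| = 5, |A + A| = 15, K = 15/5 = 3/1.


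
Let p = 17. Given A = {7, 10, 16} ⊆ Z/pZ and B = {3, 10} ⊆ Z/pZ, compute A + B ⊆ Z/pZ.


Work in Z/17Z: reduce every sum a + b modulo 17.
Enumerate all 6 pairs:
a = 7: 7+3=10, 7+10=0
a = 10: 10+3=13, 10+10=3
a = 16: 16+3=2, 16+10=9
Distinct residues collected: {0, 2, 3, 9, 10, 13}
|A + B| = 6 (out of 17 total residues).

A + B = {0, 2, 3, 9, 10, 13}


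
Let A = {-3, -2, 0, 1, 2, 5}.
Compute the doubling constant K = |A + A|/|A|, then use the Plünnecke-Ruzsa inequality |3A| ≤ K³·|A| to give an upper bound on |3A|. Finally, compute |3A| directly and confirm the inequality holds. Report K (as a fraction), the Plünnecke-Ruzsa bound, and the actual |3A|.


|A| = 6.
Step 1: Compute A + A by enumerating all 36 pairs.
A + A = {-6, -5, -4, -3, -2, -1, 0, 1, 2, 3, 4, 5, 6, 7, 10}, so |A + A| = 15.
Step 2: Doubling constant K = |A + A|/|A| = 15/6 = 15/6 ≈ 2.5000.
Step 3: Plünnecke-Ruzsa gives |3A| ≤ K³·|A| = (2.5000)³ · 6 ≈ 93.7500.
Step 4: Compute 3A = A + A + A directly by enumerating all triples (a,b,c) ∈ A³; |3A| = 23.
Step 5: Check 23 ≤ 93.7500? Yes ✓.

K = 15/6, Plünnecke-Ruzsa bound K³|A| ≈ 93.7500, |3A| = 23, inequality holds.


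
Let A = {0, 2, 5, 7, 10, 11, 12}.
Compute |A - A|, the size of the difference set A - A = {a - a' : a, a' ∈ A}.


A - A = {a - a' : a, a' ∈ A}; |A| = 7.
Bounds: 2|A|-1 ≤ |A - A| ≤ |A|² - |A| + 1, i.e. 13 ≤ |A - A| ≤ 43.
Note: 0 ∈ A - A always (from a - a). The set is symmetric: if d ∈ A - A then -d ∈ A - A.
Enumerate nonzero differences d = a - a' with a > a' (then include -d):
Positive differences: {1, 2, 3, 4, 5, 6, 7, 8, 9, 10, 11, 12}
Full difference set: {0} ∪ (positive diffs) ∪ (negative diffs).
|A - A| = 1 + 2·12 = 25 (matches direct enumeration: 25).

|A - A| = 25


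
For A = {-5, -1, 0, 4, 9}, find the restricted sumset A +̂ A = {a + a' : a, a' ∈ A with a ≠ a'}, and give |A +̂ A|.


Restricted sumset: A +̂ A = {a + a' : a ∈ A, a' ∈ A, a ≠ a'}.
Equivalently, take A + A and drop any sum 2a that is achievable ONLY as a + a for a ∈ A (i.e. sums representable only with equal summands).
Enumerate pairs (a, a') with a < a' (symmetric, so each unordered pair gives one sum; this covers all a ≠ a'):
  -5 + -1 = -6
  -5 + 0 = -5
  -5 + 4 = -1
  -5 + 9 = 4
  -1 + 0 = -1
  -1 + 4 = 3
  -1 + 9 = 8
  0 + 4 = 4
  0 + 9 = 9
  4 + 9 = 13
Collected distinct sums: {-6, -5, -1, 3, 4, 8, 9, 13}
|A +̂ A| = 8
(Reference bound: |A +̂ A| ≥ 2|A| - 3 for |A| ≥ 2, with |A| = 5 giving ≥ 7.)

|A +̂ A| = 8


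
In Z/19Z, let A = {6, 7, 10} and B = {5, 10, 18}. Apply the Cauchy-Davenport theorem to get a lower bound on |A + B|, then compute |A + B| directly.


Cauchy-Davenport: |A + B| ≥ min(p, |A| + |B| - 1) for A, B nonempty in Z/pZ.
|A| = 3, |B| = 3, p = 19.
CD lower bound = min(19, 3 + 3 - 1) = min(19, 5) = 5.
Compute A + B mod 19 directly:
a = 6: 6+5=11, 6+10=16, 6+18=5
a = 7: 7+5=12, 7+10=17, 7+18=6
a = 10: 10+5=15, 10+10=1, 10+18=9
A + B = {1, 5, 6, 9, 11, 12, 15, 16, 17}, so |A + B| = 9.
Verify: 9 ≥ 5? Yes ✓.

CD lower bound = 5, actual |A + B| = 9.


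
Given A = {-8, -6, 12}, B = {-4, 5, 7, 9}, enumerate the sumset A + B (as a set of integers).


A + B = {a + b : a ∈ A, b ∈ B}.
Enumerate all |A|·|B| = 3·4 = 12 pairs (a, b) and collect distinct sums.
a = -8: -8+-4=-12, -8+5=-3, -8+7=-1, -8+9=1
a = -6: -6+-4=-10, -6+5=-1, -6+7=1, -6+9=3
a = 12: 12+-4=8, 12+5=17, 12+7=19, 12+9=21
Collecting distinct sums: A + B = {-12, -10, -3, -1, 1, 3, 8, 17, 19, 21}
|A + B| = 10

A + B = {-12, -10, -3, -1, 1, 3, 8, 17, 19, 21}


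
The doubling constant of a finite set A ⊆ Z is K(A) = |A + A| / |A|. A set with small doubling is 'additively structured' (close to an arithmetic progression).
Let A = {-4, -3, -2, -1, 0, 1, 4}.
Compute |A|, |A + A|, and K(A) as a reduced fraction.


|A| = 7.
Compute A + A by enumerating all 49 pairs.
A + A = {-8, -7, -6, -5, -4, -3, -2, -1, 0, 1, 2, 3, 4, 5, 8}, so |A + A| = 15.
K = |A + A| / |A| = 15/7 (already in lowest terms) ≈ 2.1429.
Reference: AP of size 7 gives K = 13/7 ≈ 1.8571; a fully generic set of size 7 gives K ≈ 4.0000.

|A| = 7, |A + A| = 15, K = 15/7.


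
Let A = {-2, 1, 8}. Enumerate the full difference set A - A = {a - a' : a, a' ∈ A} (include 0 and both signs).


A - A = {a - a' : a, a' ∈ A}.
Compute a - a' for each ordered pair (a, a'):
a = -2: -2--2=0, -2-1=-3, -2-8=-10
a = 1: 1--2=3, 1-1=0, 1-8=-7
a = 8: 8--2=10, 8-1=7, 8-8=0
Collecting distinct values (and noting 0 appears from a-a):
A - A = {-10, -7, -3, 0, 3, 7, 10}
|A - A| = 7

A - A = {-10, -7, -3, 0, 3, 7, 10}


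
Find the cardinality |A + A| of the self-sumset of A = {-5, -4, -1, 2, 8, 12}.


A + A = {a + a' : a, a' ∈ A}; |A| = 6.
General bounds: 2|A| - 1 ≤ |A + A| ≤ |A|(|A|+1)/2, i.e. 11 ≤ |A + A| ≤ 21.
Lower bound 2|A|-1 is attained iff A is an arithmetic progression.
Enumerate sums a + a' for a ≤ a' (symmetric, so this suffices):
a = -5: -5+-5=-10, -5+-4=-9, -5+-1=-6, -5+2=-3, -5+8=3, -5+12=7
a = -4: -4+-4=-8, -4+-1=-5, -4+2=-2, -4+8=4, -4+12=8
a = -1: -1+-1=-2, -1+2=1, -1+8=7, -1+12=11
a = 2: 2+2=4, 2+8=10, 2+12=14
a = 8: 8+8=16, 8+12=20
a = 12: 12+12=24
Distinct sums: {-10, -9, -8, -6, -5, -3, -2, 1, 3, 4, 7, 8, 10, 11, 14, 16, 20, 24}
|A + A| = 18

|A + A| = 18


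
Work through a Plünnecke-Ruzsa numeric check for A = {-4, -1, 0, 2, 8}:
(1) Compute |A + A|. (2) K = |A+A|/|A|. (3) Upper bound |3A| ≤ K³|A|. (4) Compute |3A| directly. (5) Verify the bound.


|A| = 5.
Step 1: Compute A + A by enumerating all 25 pairs.
A + A = {-8, -5, -4, -2, -1, 0, 1, 2, 4, 7, 8, 10, 16}, so |A + A| = 13.
Step 2: Doubling constant K = |A + A|/|A| = 13/5 = 13/5 ≈ 2.6000.
Step 3: Plünnecke-Ruzsa gives |3A| ≤ K³·|A| = (2.6000)³ · 5 ≈ 87.8800.
Step 4: Compute 3A = A + A + A directly by enumerating all triples (a,b,c) ∈ A³; |3A| = 24.
Step 5: Check 24 ≤ 87.8800? Yes ✓.

K = 13/5, Plünnecke-Ruzsa bound K³|A| ≈ 87.8800, |3A| = 24, inequality holds.


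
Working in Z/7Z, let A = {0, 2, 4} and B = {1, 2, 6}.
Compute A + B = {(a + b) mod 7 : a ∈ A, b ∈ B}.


Work in Z/7Z: reduce every sum a + b modulo 7.
Enumerate all 9 pairs:
a = 0: 0+1=1, 0+2=2, 0+6=6
a = 2: 2+1=3, 2+2=4, 2+6=1
a = 4: 4+1=5, 4+2=6, 4+6=3
Distinct residues collected: {1, 2, 3, 4, 5, 6}
|A + B| = 6 (out of 7 total residues).

A + B = {1, 2, 3, 4, 5, 6}


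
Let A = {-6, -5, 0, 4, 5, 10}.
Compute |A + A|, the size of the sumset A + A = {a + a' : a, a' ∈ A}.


A + A = {a + a' : a, a' ∈ A}; |A| = 6.
General bounds: 2|A| - 1 ≤ |A + A| ≤ |A|(|A|+1)/2, i.e. 11 ≤ |A + A| ≤ 21.
Lower bound 2|A|-1 is attained iff A is an arithmetic progression.
Enumerate sums a + a' for a ≤ a' (symmetric, so this suffices):
a = -6: -6+-6=-12, -6+-5=-11, -6+0=-6, -6+4=-2, -6+5=-1, -6+10=4
a = -5: -5+-5=-10, -5+0=-5, -5+4=-1, -5+5=0, -5+10=5
a = 0: 0+0=0, 0+4=4, 0+5=5, 0+10=10
a = 4: 4+4=8, 4+5=9, 4+10=14
a = 5: 5+5=10, 5+10=15
a = 10: 10+10=20
Distinct sums: {-12, -11, -10, -6, -5, -2, -1, 0, 4, 5, 8, 9, 10, 14, 15, 20}
|A + A| = 16

|A + A| = 16


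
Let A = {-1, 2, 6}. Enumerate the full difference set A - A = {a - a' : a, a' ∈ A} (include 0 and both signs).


A - A = {a - a' : a, a' ∈ A}.
Compute a - a' for each ordered pair (a, a'):
a = -1: -1--1=0, -1-2=-3, -1-6=-7
a = 2: 2--1=3, 2-2=0, 2-6=-4
a = 6: 6--1=7, 6-2=4, 6-6=0
Collecting distinct values (and noting 0 appears from a-a):
A - A = {-7, -4, -3, 0, 3, 4, 7}
|A - A| = 7

A - A = {-7, -4, -3, 0, 3, 4, 7}


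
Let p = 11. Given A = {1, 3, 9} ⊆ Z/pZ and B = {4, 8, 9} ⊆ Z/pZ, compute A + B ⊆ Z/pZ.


Work in Z/11Z: reduce every sum a + b modulo 11.
Enumerate all 9 pairs:
a = 1: 1+4=5, 1+8=9, 1+9=10
a = 3: 3+4=7, 3+8=0, 3+9=1
a = 9: 9+4=2, 9+8=6, 9+9=7
Distinct residues collected: {0, 1, 2, 5, 6, 7, 9, 10}
|A + B| = 8 (out of 11 total residues).

A + B = {0, 1, 2, 5, 6, 7, 9, 10}


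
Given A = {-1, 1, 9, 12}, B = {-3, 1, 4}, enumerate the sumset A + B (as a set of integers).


A + B = {a + b : a ∈ A, b ∈ B}.
Enumerate all |A|·|B| = 4·3 = 12 pairs (a, b) and collect distinct sums.
a = -1: -1+-3=-4, -1+1=0, -1+4=3
a = 1: 1+-3=-2, 1+1=2, 1+4=5
a = 9: 9+-3=6, 9+1=10, 9+4=13
a = 12: 12+-3=9, 12+1=13, 12+4=16
Collecting distinct sums: A + B = {-4, -2, 0, 2, 3, 5, 6, 9, 10, 13, 16}
|A + B| = 11

A + B = {-4, -2, 0, 2, 3, 5, 6, 9, 10, 13, 16}


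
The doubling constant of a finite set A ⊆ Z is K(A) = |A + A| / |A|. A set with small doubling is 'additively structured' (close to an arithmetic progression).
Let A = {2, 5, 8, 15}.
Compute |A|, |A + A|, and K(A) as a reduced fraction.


|A| = 4.
Compute A + A by enumerating all 16 pairs.
A + A = {4, 7, 10, 13, 16, 17, 20, 23, 30}, so |A + A| = 9.
K = |A + A| / |A| = 9/4 (already in lowest terms) ≈ 2.2500.
Reference: AP of size 4 gives K = 7/4 ≈ 1.7500; a fully generic set of size 4 gives K ≈ 2.5000.

|A| = 4, |A + A| = 9, K = 9/4.


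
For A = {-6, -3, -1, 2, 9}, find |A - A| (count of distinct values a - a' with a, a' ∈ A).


A - A = {a - a' : a, a' ∈ A}; |A| = 5.
Bounds: 2|A|-1 ≤ |A - A| ≤ |A|² - |A| + 1, i.e. 9 ≤ |A - A| ≤ 21.
Note: 0 ∈ A - A always (from a - a). The set is symmetric: if d ∈ A - A then -d ∈ A - A.
Enumerate nonzero differences d = a - a' with a > a' (then include -d):
Positive differences: {2, 3, 5, 7, 8, 10, 12, 15}
Full difference set: {0} ∪ (positive diffs) ∪ (negative diffs).
|A - A| = 1 + 2·8 = 17 (matches direct enumeration: 17).

|A - A| = 17


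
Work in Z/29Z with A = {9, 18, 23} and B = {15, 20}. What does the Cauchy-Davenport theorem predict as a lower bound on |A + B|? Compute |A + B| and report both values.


Cauchy-Davenport: |A + B| ≥ min(p, |A| + |B| - 1) for A, B nonempty in Z/pZ.
|A| = 3, |B| = 2, p = 29.
CD lower bound = min(29, 3 + 2 - 1) = min(29, 4) = 4.
Compute A + B mod 29 directly:
a = 9: 9+15=24, 9+20=0
a = 18: 18+15=4, 18+20=9
a = 23: 23+15=9, 23+20=14
A + B = {0, 4, 9, 14, 24}, so |A + B| = 5.
Verify: 5 ≥ 4? Yes ✓.

CD lower bound = 4, actual |A + B| = 5.


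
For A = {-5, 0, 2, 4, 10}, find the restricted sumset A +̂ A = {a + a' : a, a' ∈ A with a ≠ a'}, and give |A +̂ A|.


Restricted sumset: A +̂ A = {a + a' : a ∈ A, a' ∈ A, a ≠ a'}.
Equivalently, take A + A and drop any sum 2a that is achievable ONLY as a + a for a ∈ A (i.e. sums representable only with equal summands).
Enumerate pairs (a, a') with a < a' (symmetric, so each unordered pair gives one sum; this covers all a ≠ a'):
  -5 + 0 = -5
  -5 + 2 = -3
  -5 + 4 = -1
  -5 + 10 = 5
  0 + 2 = 2
  0 + 4 = 4
  0 + 10 = 10
  2 + 4 = 6
  2 + 10 = 12
  4 + 10 = 14
Collected distinct sums: {-5, -3, -1, 2, 4, 5, 6, 10, 12, 14}
|A +̂ A| = 10
(Reference bound: |A +̂ A| ≥ 2|A| - 3 for |A| ≥ 2, with |A| = 5 giving ≥ 7.)

|A +̂ A| = 10


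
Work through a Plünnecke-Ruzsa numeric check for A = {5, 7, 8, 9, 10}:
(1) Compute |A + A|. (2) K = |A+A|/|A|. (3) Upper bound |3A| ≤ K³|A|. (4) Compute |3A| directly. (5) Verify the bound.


|A| = 5.
Step 1: Compute A + A by enumerating all 25 pairs.
A + A = {10, 12, 13, 14, 15, 16, 17, 18, 19, 20}, so |A + A| = 10.
Step 2: Doubling constant K = |A + A|/|A| = 10/5 = 10/5 ≈ 2.0000.
Step 3: Plünnecke-Ruzsa gives |3A| ≤ K³·|A| = (2.0000)³ · 5 ≈ 40.0000.
Step 4: Compute 3A = A + A + A directly by enumerating all triples (a,b,c) ∈ A³; |3A| = 15.
Step 5: Check 15 ≤ 40.0000? Yes ✓.

K = 10/5, Plünnecke-Ruzsa bound K³|A| ≈ 40.0000, |3A| = 15, inequality holds.


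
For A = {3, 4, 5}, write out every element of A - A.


A - A = {a - a' : a, a' ∈ A}.
Compute a - a' for each ordered pair (a, a'):
a = 3: 3-3=0, 3-4=-1, 3-5=-2
a = 4: 4-3=1, 4-4=0, 4-5=-1
a = 5: 5-3=2, 5-4=1, 5-5=0
Collecting distinct values (and noting 0 appears from a-a):
A - A = {-2, -1, 0, 1, 2}
|A - A| = 5

A - A = {-2, -1, 0, 1, 2}


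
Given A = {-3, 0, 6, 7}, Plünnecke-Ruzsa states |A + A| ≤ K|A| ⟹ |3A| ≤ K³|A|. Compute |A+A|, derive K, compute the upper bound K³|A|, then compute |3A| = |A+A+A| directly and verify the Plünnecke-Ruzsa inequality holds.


|A| = 4.
Step 1: Compute A + A by enumerating all 16 pairs.
A + A = {-6, -3, 0, 3, 4, 6, 7, 12, 13, 14}, so |A + A| = 10.
Step 2: Doubling constant K = |A + A|/|A| = 10/4 = 10/4 ≈ 2.5000.
Step 3: Plünnecke-Ruzsa gives |3A| ≤ K³·|A| = (2.5000)³ · 4 ≈ 62.5000.
Step 4: Compute 3A = A + A + A directly by enumerating all triples (a,b,c) ∈ A³; |3A| = 19.
Step 5: Check 19 ≤ 62.5000? Yes ✓.

K = 10/4, Plünnecke-Ruzsa bound K³|A| ≈ 62.5000, |3A| = 19, inequality holds.


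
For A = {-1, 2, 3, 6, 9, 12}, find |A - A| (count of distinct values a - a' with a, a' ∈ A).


A - A = {a - a' : a, a' ∈ A}; |A| = 6.
Bounds: 2|A|-1 ≤ |A - A| ≤ |A|² - |A| + 1, i.e. 11 ≤ |A - A| ≤ 31.
Note: 0 ∈ A - A always (from a - a). The set is symmetric: if d ∈ A - A then -d ∈ A - A.
Enumerate nonzero differences d = a - a' with a > a' (then include -d):
Positive differences: {1, 3, 4, 6, 7, 9, 10, 13}
Full difference set: {0} ∪ (positive diffs) ∪ (negative diffs).
|A - A| = 1 + 2·8 = 17 (matches direct enumeration: 17).

|A - A| = 17


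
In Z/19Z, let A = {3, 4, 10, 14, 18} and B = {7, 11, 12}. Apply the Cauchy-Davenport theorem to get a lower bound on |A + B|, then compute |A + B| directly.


Cauchy-Davenport: |A + B| ≥ min(p, |A| + |B| - 1) for A, B nonempty in Z/pZ.
|A| = 5, |B| = 3, p = 19.
CD lower bound = min(19, 5 + 3 - 1) = min(19, 7) = 7.
Compute A + B mod 19 directly:
a = 3: 3+7=10, 3+11=14, 3+12=15
a = 4: 4+7=11, 4+11=15, 4+12=16
a = 10: 10+7=17, 10+11=2, 10+12=3
a = 14: 14+7=2, 14+11=6, 14+12=7
a = 18: 18+7=6, 18+11=10, 18+12=11
A + B = {2, 3, 6, 7, 10, 11, 14, 15, 16, 17}, so |A + B| = 10.
Verify: 10 ≥ 7? Yes ✓.

CD lower bound = 7, actual |A + B| = 10.


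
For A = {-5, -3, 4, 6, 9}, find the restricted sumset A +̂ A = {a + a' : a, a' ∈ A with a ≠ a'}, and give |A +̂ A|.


Restricted sumset: A +̂ A = {a + a' : a ∈ A, a' ∈ A, a ≠ a'}.
Equivalently, take A + A and drop any sum 2a that is achievable ONLY as a + a for a ∈ A (i.e. sums representable only with equal summands).
Enumerate pairs (a, a') with a < a' (symmetric, so each unordered pair gives one sum; this covers all a ≠ a'):
  -5 + -3 = -8
  -5 + 4 = -1
  -5 + 6 = 1
  -5 + 9 = 4
  -3 + 4 = 1
  -3 + 6 = 3
  -3 + 9 = 6
  4 + 6 = 10
  4 + 9 = 13
  6 + 9 = 15
Collected distinct sums: {-8, -1, 1, 3, 4, 6, 10, 13, 15}
|A +̂ A| = 9
(Reference bound: |A +̂ A| ≥ 2|A| - 3 for |A| ≥ 2, with |A| = 5 giving ≥ 7.)

|A +̂ A| = 9


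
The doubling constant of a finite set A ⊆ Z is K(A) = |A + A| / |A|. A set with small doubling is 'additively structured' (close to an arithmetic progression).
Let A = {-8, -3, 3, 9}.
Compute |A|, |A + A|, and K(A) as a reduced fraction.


|A| = 4.
Compute A + A by enumerating all 16 pairs.
A + A = {-16, -11, -6, -5, 0, 1, 6, 12, 18}, so |A + A| = 9.
K = |A + A| / |A| = 9/4 (already in lowest terms) ≈ 2.2500.
Reference: AP of size 4 gives K = 7/4 ≈ 1.7500; a fully generic set of size 4 gives K ≈ 2.5000.

|A| = 4, |A + A| = 9, K = 9/4.


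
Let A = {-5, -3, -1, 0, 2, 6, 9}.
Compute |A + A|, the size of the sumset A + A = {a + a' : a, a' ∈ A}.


A + A = {a + a' : a, a' ∈ A}; |A| = 7.
General bounds: 2|A| - 1 ≤ |A + A| ≤ |A|(|A|+1)/2, i.e. 13 ≤ |A + A| ≤ 28.
Lower bound 2|A|-1 is attained iff A is an arithmetic progression.
Enumerate sums a + a' for a ≤ a' (symmetric, so this suffices):
a = -5: -5+-5=-10, -5+-3=-8, -5+-1=-6, -5+0=-5, -5+2=-3, -5+6=1, -5+9=4
a = -3: -3+-3=-6, -3+-1=-4, -3+0=-3, -3+2=-1, -3+6=3, -3+9=6
a = -1: -1+-1=-2, -1+0=-1, -1+2=1, -1+6=5, -1+9=8
a = 0: 0+0=0, 0+2=2, 0+6=6, 0+9=9
a = 2: 2+2=4, 2+6=8, 2+9=11
a = 6: 6+6=12, 6+9=15
a = 9: 9+9=18
Distinct sums: {-10, -8, -6, -5, -4, -3, -2, -1, 0, 1, 2, 3, 4, 5, 6, 8, 9, 11, 12, 15, 18}
|A + A| = 21

|A + A| = 21


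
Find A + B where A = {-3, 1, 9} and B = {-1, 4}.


A + B = {a + b : a ∈ A, b ∈ B}.
Enumerate all |A|·|B| = 3·2 = 6 pairs (a, b) and collect distinct sums.
a = -3: -3+-1=-4, -3+4=1
a = 1: 1+-1=0, 1+4=5
a = 9: 9+-1=8, 9+4=13
Collecting distinct sums: A + B = {-4, 0, 1, 5, 8, 13}
|A + B| = 6

A + B = {-4, 0, 1, 5, 8, 13}


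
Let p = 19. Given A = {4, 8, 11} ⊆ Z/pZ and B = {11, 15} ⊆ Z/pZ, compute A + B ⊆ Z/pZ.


Work in Z/19Z: reduce every sum a + b modulo 19.
Enumerate all 6 pairs:
a = 4: 4+11=15, 4+15=0
a = 8: 8+11=0, 8+15=4
a = 11: 11+11=3, 11+15=7
Distinct residues collected: {0, 3, 4, 7, 15}
|A + B| = 5 (out of 19 total residues).

A + B = {0, 3, 4, 7, 15}


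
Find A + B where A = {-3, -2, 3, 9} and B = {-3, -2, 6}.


A + B = {a + b : a ∈ A, b ∈ B}.
Enumerate all |A|·|B| = 4·3 = 12 pairs (a, b) and collect distinct sums.
a = -3: -3+-3=-6, -3+-2=-5, -3+6=3
a = -2: -2+-3=-5, -2+-2=-4, -2+6=4
a = 3: 3+-3=0, 3+-2=1, 3+6=9
a = 9: 9+-3=6, 9+-2=7, 9+6=15
Collecting distinct sums: A + B = {-6, -5, -4, 0, 1, 3, 4, 6, 7, 9, 15}
|A + B| = 11

A + B = {-6, -5, -4, 0, 1, 3, 4, 6, 7, 9, 15}


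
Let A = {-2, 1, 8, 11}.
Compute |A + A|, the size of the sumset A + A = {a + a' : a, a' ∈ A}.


A + A = {a + a' : a, a' ∈ A}; |A| = 4.
General bounds: 2|A| - 1 ≤ |A + A| ≤ |A|(|A|+1)/2, i.e. 7 ≤ |A + A| ≤ 10.
Lower bound 2|A|-1 is attained iff A is an arithmetic progression.
Enumerate sums a + a' for a ≤ a' (symmetric, so this suffices):
a = -2: -2+-2=-4, -2+1=-1, -2+8=6, -2+11=9
a = 1: 1+1=2, 1+8=9, 1+11=12
a = 8: 8+8=16, 8+11=19
a = 11: 11+11=22
Distinct sums: {-4, -1, 2, 6, 9, 12, 16, 19, 22}
|A + A| = 9

|A + A| = 9


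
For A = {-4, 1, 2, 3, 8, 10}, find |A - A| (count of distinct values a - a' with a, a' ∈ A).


A - A = {a - a' : a, a' ∈ A}; |A| = 6.
Bounds: 2|A|-1 ≤ |A - A| ≤ |A|² - |A| + 1, i.e. 11 ≤ |A - A| ≤ 31.
Note: 0 ∈ A - A always (from a - a). The set is symmetric: if d ∈ A - A then -d ∈ A - A.
Enumerate nonzero differences d = a - a' with a > a' (then include -d):
Positive differences: {1, 2, 5, 6, 7, 8, 9, 12, 14}
Full difference set: {0} ∪ (positive diffs) ∪ (negative diffs).
|A - A| = 1 + 2·9 = 19 (matches direct enumeration: 19).

|A - A| = 19


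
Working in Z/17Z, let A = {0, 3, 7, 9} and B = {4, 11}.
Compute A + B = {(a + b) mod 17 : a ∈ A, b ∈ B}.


Work in Z/17Z: reduce every sum a + b modulo 17.
Enumerate all 8 pairs:
a = 0: 0+4=4, 0+11=11
a = 3: 3+4=7, 3+11=14
a = 7: 7+4=11, 7+11=1
a = 9: 9+4=13, 9+11=3
Distinct residues collected: {1, 3, 4, 7, 11, 13, 14}
|A + B| = 7 (out of 17 total residues).

A + B = {1, 3, 4, 7, 11, 13, 14}


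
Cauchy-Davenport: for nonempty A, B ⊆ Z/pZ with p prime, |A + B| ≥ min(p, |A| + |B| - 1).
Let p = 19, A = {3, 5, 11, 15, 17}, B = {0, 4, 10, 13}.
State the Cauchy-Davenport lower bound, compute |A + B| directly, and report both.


Cauchy-Davenport: |A + B| ≥ min(p, |A| + |B| - 1) for A, B nonempty in Z/pZ.
|A| = 5, |B| = 4, p = 19.
CD lower bound = min(19, 5 + 4 - 1) = min(19, 8) = 8.
Compute A + B mod 19 directly:
a = 3: 3+0=3, 3+4=7, 3+10=13, 3+13=16
a = 5: 5+0=5, 5+4=9, 5+10=15, 5+13=18
a = 11: 11+0=11, 11+4=15, 11+10=2, 11+13=5
a = 15: 15+0=15, 15+4=0, 15+10=6, 15+13=9
a = 17: 17+0=17, 17+4=2, 17+10=8, 17+13=11
A + B = {0, 2, 3, 5, 6, 7, 8, 9, 11, 13, 15, 16, 17, 18}, so |A + B| = 14.
Verify: 14 ≥ 8? Yes ✓.

CD lower bound = 8, actual |A + B| = 14.


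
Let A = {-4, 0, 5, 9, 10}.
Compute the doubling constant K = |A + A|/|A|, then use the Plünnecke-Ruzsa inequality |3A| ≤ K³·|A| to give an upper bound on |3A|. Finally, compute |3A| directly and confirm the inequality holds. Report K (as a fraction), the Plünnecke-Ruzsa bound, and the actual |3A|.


|A| = 5.
Step 1: Compute A + A by enumerating all 25 pairs.
A + A = {-8, -4, 0, 1, 5, 6, 9, 10, 14, 15, 18, 19, 20}, so |A + A| = 13.
Step 2: Doubling constant K = |A + A|/|A| = 13/5 = 13/5 ≈ 2.6000.
Step 3: Plünnecke-Ruzsa gives |3A| ≤ K³·|A| = (2.6000)³ · 5 ≈ 87.8800.
Step 4: Compute 3A = A + A + A directly by enumerating all triples (a,b,c) ∈ A³; |3A| = 25.
Step 5: Check 25 ≤ 87.8800? Yes ✓.

K = 13/5, Plünnecke-Ruzsa bound K³|A| ≈ 87.8800, |3A| = 25, inequality holds.


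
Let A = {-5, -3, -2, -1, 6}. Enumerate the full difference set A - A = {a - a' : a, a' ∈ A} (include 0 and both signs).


A - A = {a - a' : a, a' ∈ A}.
Compute a - a' for each ordered pair (a, a'):
a = -5: -5--5=0, -5--3=-2, -5--2=-3, -5--1=-4, -5-6=-11
a = -3: -3--5=2, -3--3=0, -3--2=-1, -3--1=-2, -3-6=-9
a = -2: -2--5=3, -2--3=1, -2--2=0, -2--1=-1, -2-6=-8
a = -1: -1--5=4, -1--3=2, -1--2=1, -1--1=0, -1-6=-7
a = 6: 6--5=11, 6--3=9, 6--2=8, 6--1=7, 6-6=0
Collecting distinct values (and noting 0 appears from a-a):
A - A = {-11, -9, -8, -7, -4, -3, -2, -1, 0, 1, 2, 3, 4, 7, 8, 9, 11}
|A - A| = 17

A - A = {-11, -9, -8, -7, -4, -3, -2, -1, 0, 1, 2, 3, 4, 7, 8, 9, 11}


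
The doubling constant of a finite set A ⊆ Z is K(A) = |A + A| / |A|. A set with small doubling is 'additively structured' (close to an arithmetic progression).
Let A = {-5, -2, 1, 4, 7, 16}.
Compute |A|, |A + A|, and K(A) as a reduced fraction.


|A| = 6.
Compute A + A by enumerating all 36 pairs.
A + A = {-10, -7, -4, -1, 2, 5, 8, 11, 14, 17, 20, 23, 32}, so |A + A| = 13.
K = |A + A| / |A| = 13/6 (already in lowest terms) ≈ 2.1667.
Reference: AP of size 6 gives K = 11/6 ≈ 1.8333; a fully generic set of size 6 gives K ≈ 3.5000.

|A| = 6, |A + A| = 13, K = 13/6.


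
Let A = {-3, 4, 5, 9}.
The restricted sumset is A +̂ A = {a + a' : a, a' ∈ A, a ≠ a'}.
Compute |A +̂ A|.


Restricted sumset: A +̂ A = {a + a' : a ∈ A, a' ∈ A, a ≠ a'}.
Equivalently, take A + A and drop any sum 2a that is achievable ONLY as a + a for a ∈ A (i.e. sums representable only with equal summands).
Enumerate pairs (a, a') with a < a' (symmetric, so each unordered pair gives one sum; this covers all a ≠ a'):
  -3 + 4 = 1
  -3 + 5 = 2
  -3 + 9 = 6
  4 + 5 = 9
  4 + 9 = 13
  5 + 9 = 14
Collected distinct sums: {1, 2, 6, 9, 13, 14}
|A +̂ A| = 6
(Reference bound: |A +̂ A| ≥ 2|A| - 3 for |A| ≥ 2, with |A| = 4 giving ≥ 5.)

|A +̂ A| = 6


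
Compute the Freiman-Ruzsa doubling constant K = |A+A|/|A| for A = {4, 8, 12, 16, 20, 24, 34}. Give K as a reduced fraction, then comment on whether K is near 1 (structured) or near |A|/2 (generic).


|A| = 7.
Compute A + A by enumerating all 49 pairs.
A + A = {8, 12, 16, 20, 24, 28, 32, 36, 38, 40, 42, 44, 46, 48, 50, 54, 58, 68}, so |A + A| = 18.
K = |A + A| / |A| = 18/7 (already in lowest terms) ≈ 2.5714.
Reference: AP of size 7 gives K = 13/7 ≈ 1.8571; a fully generic set of size 7 gives K ≈ 4.0000.

|A| = 7, |A + A| = 18, K = 18/7.


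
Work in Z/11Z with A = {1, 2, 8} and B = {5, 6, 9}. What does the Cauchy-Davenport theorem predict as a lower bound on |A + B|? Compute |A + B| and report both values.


Cauchy-Davenport: |A + B| ≥ min(p, |A| + |B| - 1) for A, B nonempty in Z/pZ.
|A| = 3, |B| = 3, p = 11.
CD lower bound = min(11, 3 + 3 - 1) = min(11, 5) = 5.
Compute A + B mod 11 directly:
a = 1: 1+5=6, 1+6=7, 1+9=10
a = 2: 2+5=7, 2+6=8, 2+9=0
a = 8: 8+5=2, 8+6=3, 8+9=6
A + B = {0, 2, 3, 6, 7, 8, 10}, so |A + B| = 7.
Verify: 7 ≥ 5? Yes ✓.

CD lower bound = 5, actual |A + B| = 7.


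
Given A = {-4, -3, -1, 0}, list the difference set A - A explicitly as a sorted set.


A - A = {a - a' : a, a' ∈ A}.
Compute a - a' for each ordered pair (a, a'):
a = -4: -4--4=0, -4--3=-1, -4--1=-3, -4-0=-4
a = -3: -3--4=1, -3--3=0, -3--1=-2, -3-0=-3
a = -1: -1--4=3, -1--3=2, -1--1=0, -1-0=-1
a = 0: 0--4=4, 0--3=3, 0--1=1, 0-0=0
Collecting distinct values (and noting 0 appears from a-a):
A - A = {-4, -3, -2, -1, 0, 1, 2, 3, 4}
|A - A| = 9

A - A = {-4, -3, -2, -1, 0, 1, 2, 3, 4}


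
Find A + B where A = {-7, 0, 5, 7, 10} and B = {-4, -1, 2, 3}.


A + B = {a + b : a ∈ A, b ∈ B}.
Enumerate all |A|·|B| = 5·4 = 20 pairs (a, b) and collect distinct sums.
a = -7: -7+-4=-11, -7+-1=-8, -7+2=-5, -7+3=-4
a = 0: 0+-4=-4, 0+-1=-1, 0+2=2, 0+3=3
a = 5: 5+-4=1, 5+-1=4, 5+2=7, 5+3=8
a = 7: 7+-4=3, 7+-1=6, 7+2=9, 7+3=10
a = 10: 10+-4=6, 10+-1=9, 10+2=12, 10+3=13
Collecting distinct sums: A + B = {-11, -8, -5, -4, -1, 1, 2, 3, 4, 6, 7, 8, 9, 10, 12, 13}
|A + B| = 16

A + B = {-11, -8, -5, -4, -1, 1, 2, 3, 4, 6, 7, 8, 9, 10, 12, 13}


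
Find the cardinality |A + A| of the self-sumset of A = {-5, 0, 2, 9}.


A + A = {a + a' : a, a' ∈ A}; |A| = 4.
General bounds: 2|A| - 1 ≤ |A + A| ≤ |A|(|A|+1)/2, i.e. 7 ≤ |A + A| ≤ 10.
Lower bound 2|A|-1 is attained iff A is an arithmetic progression.
Enumerate sums a + a' for a ≤ a' (symmetric, so this suffices):
a = -5: -5+-5=-10, -5+0=-5, -5+2=-3, -5+9=4
a = 0: 0+0=0, 0+2=2, 0+9=9
a = 2: 2+2=4, 2+9=11
a = 9: 9+9=18
Distinct sums: {-10, -5, -3, 0, 2, 4, 9, 11, 18}
|A + A| = 9

|A + A| = 9


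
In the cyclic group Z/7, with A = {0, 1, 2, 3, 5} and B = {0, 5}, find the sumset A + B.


Work in Z/7Z: reduce every sum a + b modulo 7.
Enumerate all 10 pairs:
a = 0: 0+0=0, 0+5=5
a = 1: 1+0=1, 1+5=6
a = 2: 2+0=2, 2+5=0
a = 3: 3+0=3, 3+5=1
a = 5: 5+0=5, 5+5=3
Distinct residues collected: {0, 1, 2, 3, 5, 6}
|A + B| = 6 (out of 7 total residues).

A + B = {0, 1, 2, 3, 5, 6}


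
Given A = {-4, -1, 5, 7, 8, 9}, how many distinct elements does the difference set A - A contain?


A - A = {a - a' : a, a' ∈ A}; |A| = 6.
Bounds: 2|A|-1 ≤ |A - A| ≤ |A|² - |A| + 1, i.e. 11 ≤ |A - A| ≤ 31.
Note: 0 ∈ A - A always (from a - a). The set is symmetric: if d ∈ A - A then -d ∈ A - A.
Enumerate nonzero differences d = a - a' with a > a' (then include -d):
Positive differences: {1, 2, 3, 4, 6, 8, 9, 10, 11, 12, 13}
Full difference set: {0} ∪ (positive diffs) ∪ (negative diffs).
|A - A| = 1 + 2·11 = 23 (matches direct enumeration: 23).

|A - A| = 23


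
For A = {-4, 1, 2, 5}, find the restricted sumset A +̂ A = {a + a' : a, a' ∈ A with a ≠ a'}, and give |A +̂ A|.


Restricted sumset: A +̂ A = {a + a' : a ∈ A, a' ∈ A, a ≠ a'}.
Equivalently, take A + A and drop any sum 2a that is achievable ONLY as a + a for a ∈ A (i.e. sums representable only with equal summands).
Enumerate pairs (a, a') with a < a' (symmetric, so each unordered pair gives one sum; this covers all a ≠ a'):
  -4 + 1 = -3
  -4 + 2 = -2
  -4 + 5 = 1
  1 + 2 = 3
  1 + 5 = 6
  2 + 5 = 7
Collected distinct sums: {-3, -2, 1, 3, 6, 7}
|A +̂ A| = 6
(Reference bound: |A +̂ A| ≥ 2|A| - 3 for |A| ≥ 2, with |A| = 4 giving ≥ 5.)

|A +̂ A| = 6


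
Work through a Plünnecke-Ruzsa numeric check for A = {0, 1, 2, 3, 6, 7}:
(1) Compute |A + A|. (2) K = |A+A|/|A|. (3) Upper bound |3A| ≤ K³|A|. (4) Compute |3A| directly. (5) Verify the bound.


|A| = 6.
Step 1: Compute A + A by enumerating all 36 pairs.
A + A = {0, 1, 2, 3, 4, 5, 6, 7, 8, 9, 10, 12, 13, 14}, so |A + A| = 14.
Step 2: Doubling constant K = |A + A|/|A| = 14/6 = 14/6 ≈ 2.3333.
Step 3: Plünnecke-Ruzsa gives |3A| ≤ K³·|A| = (2.3333)³ · 6 ≈ 76.2222.
Step 4: Compute 3A = A + A + A directly by enumerating all triples (a,b,c) ∈ A³; |3A| = 22.
Step 5: Check 22 ≤ 76.2222? Yes ✓.

K = 14/6, Plünnecke-Ruzsa bound K³|A| ≈ 76.2222, |3A| = 22, inequality holds.


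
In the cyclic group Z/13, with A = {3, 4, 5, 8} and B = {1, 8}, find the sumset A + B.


Work in Z/13Z: reduce every sum a + b modulo 13.
Enumerate all 8 pairs:
a = 3: 3+1=4, 3+8=11
a = 4: 4+1=5, 4+8=12
a = 5: 5+1=6, 5+8=0
a = 8: 8+1=9, 8+8=3
Distinct residues collected: {0, 3, 4, 5, 6, 9, 11, 12}
|A + B| = 8 (out of 13 total residues).

A + B = {0, 3, 4, 5, 6, 9, 11, 12}


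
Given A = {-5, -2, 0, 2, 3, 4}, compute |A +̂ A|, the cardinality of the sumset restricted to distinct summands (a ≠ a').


Restricted sumset: A +̂ A = {a + a' : a ∈ A, a' ∈ A, a ≠ a'}.
Equivalently, take A + A and drop any sum 2a that is achievable ONLY as a + a for a ∈ A (i.e. sums representable only with equal summands).
Enumerate pairs (a, a') with a < a' (symmetric, so each unordered pair gives one sum; this covers all a ≠ a'):
  -5 + -2 = -7
  -5 + 0 = -5
  -5 + 2 = -3
  -5 + 3 = -2
  -5 + 4 = -1
  -2 + 0 = -2
  -2 + 2 = 0
  -2 + 3 = 1
  -2 + 4 = 2
  0 + 2 = 2
  0 + 3 = 3
  0 + 4 = 4
  2 + 3 = 5
  2 + 4 = 6
  3 + 4 = 7
Collected distinct sums: {-7, -5, -3, -2, -1, 0, 1, 2, 3, 4, 5, 6, 7}
|A +̂ A| = 13
(Reference bound: |A +̂ A| ≥ 2|A| - 3 for |A| ≥ 2, with |A| = 6 giving ≥ 9.)

|A +̂ A| = 13


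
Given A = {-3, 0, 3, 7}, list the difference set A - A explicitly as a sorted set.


A - A = {a - a' : a, a' ∈ A}.
Compute a - a' for each ordered pair (a, a'):
a = -3: -3--3=0, -3-0=-3, -3-3=-6, -3-7=-10
a = 0: 0--3=3, 0-0=0, 0-3=-3, 0-7=-7
a = 3: 3--3=6, 3-0=3, 3-3=0, 3-7=-4
a = 7: 7--3=10, 7-0=7, 7-3=4, 7-7=0
Collecting distinct values (and noting 0 appears from a-a):
A - A = {-10, -7, -6, -4, -3, 0, 3, 4, 6, 7, 10}
|A - A| = 11

A - A = {-10, -7, -6, -4, -3, 0, 3, 4, 6, 7, 10}


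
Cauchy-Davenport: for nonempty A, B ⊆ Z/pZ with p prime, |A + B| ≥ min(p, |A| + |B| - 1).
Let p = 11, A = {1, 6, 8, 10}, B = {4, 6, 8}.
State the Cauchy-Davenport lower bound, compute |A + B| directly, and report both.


Cauchy-Davenport: |A + B| ≥ min(p, |A| + |B| - 1) for A, B nonempty in Z/pZ.
|A| = 4, |B| = 3, p = 11.
CD lower bound = min(11, 4 + 3 - 1) = min(11, 6) = 6.
Compute A + B mod 11 directly:
a = 1: 1+4=5, 1+6=7, 1+8=9
a = 6: 6+4=10, 6+6=1, 6+8=3
a = 8: 8+4=1, 8+6=3, 8+8=5
a = 10: 10+4=3, 10+6=5, 10+8=7
A + B = {1, 3, 5, 7, 9, 10}, so |A + B| = 6.
Verify: 6 ≥ 6? Yes ✓.

CD lower bound = 6, actual |A + B| = 6.


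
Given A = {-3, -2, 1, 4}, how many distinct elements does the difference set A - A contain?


A - A = {a - a' : a, a' ∈ A}; |A| = 4.
Bounds: 2|A|-1 ≤ |A - A| ≤ |A|² - |A| + 1, i.e. 7 ≤ |A - A| ≤ 13.
Note: 0 ∈ A - A always (from a - a). The set is symmetric: if d ∈ A - A then -d ∈ A - A.
Enumerate nonzero differences d = a - a' with a > a' (then include -d):
Positive differences: {1, 3, 4, 6, 7}
Full difference set: {0} ∪ (positive diffs) ∪ (negative diffs).
|A - A| = 1 + 2·5 = 11 (matches direct enumeration: 11).

|A - A| = 11


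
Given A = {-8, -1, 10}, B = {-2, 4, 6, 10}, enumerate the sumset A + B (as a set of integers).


A + B = {a + b : a ∈ A, b ∈ B}.
Enumerate all |A|·|B| = 3·4 = 12 pairs (a, b) and collect distinct sums.
a = -8: -8+-2=-10, -8+4=-4, -8+6=-2, -8+10=2
a = -1: -1+-2=-3, -1+4=3, -1+6=5, -1+10=9
a = 10: 10+-2=8, 10+4=14, 10+6=16, 10+10=20
Collecting distinct sums: A + B = {-10, -4, -3, -2, 2, 3, 5, 8, 9, 14, 16, 20}
|A + B| = 12

A + B = {-10, -4, -3, -2, 2, 3, 5, 8, 9, 14, 16, 20}


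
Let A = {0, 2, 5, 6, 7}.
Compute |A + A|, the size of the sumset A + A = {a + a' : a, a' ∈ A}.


A + A = {a + a' : a, a' ∈ A}; |A| = 5.
General bounds: 2|A| - 1 ≤ |A + A| ≤ |A|(|A|+1)/2, i.e. 9 ≤ |A + A| ≤ 15.
Lower bound 2|A|-1 is attained iff A is an arithmetic progression.
Enumerate sums a + a' for a ≤ a' (symmetric, so this suffices):
a = 0: 0+0=0, 0+2=2, 0+5=5, 0+6=6, 0+7=7
a = 2: 2+2=4, 2+5=7, 2+6=8, 2+7=9
a = 5: 5+5=10, 5+6=11, 5+7=12
a = 6: 6+6=12, 6+7=13
a = 7: 7+7=14
Distinct sums: {0, 2, 4, 5, 6, 7, 8, 9, 10, 11, 12, 13, 14}
|A + A| = 13

|A + A| = 13


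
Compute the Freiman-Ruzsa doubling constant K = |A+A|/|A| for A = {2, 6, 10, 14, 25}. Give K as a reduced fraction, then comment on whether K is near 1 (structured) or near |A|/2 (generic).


|A| = 5.
Compute A + A by enumerating all 25 pairs.
A + A = {4, 8, 12, 16, 20, 24, 27, 28, 31, 35, 39, 50}, so |A + A| = 12.
K = |A + A| / |A| = 12/5 (already in lowest terms) ≈ 2.4000.
Reference: AP of size 5 gives K = 9/5 ≈ 1.8000; a fully generic set of size 5 gives K ≈ 3.0000.

|A| = 5, |A + A| = 12, K = 12/5.


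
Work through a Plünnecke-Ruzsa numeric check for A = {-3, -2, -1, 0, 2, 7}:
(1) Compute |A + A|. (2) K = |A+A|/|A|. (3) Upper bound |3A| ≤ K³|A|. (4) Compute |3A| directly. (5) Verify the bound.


|A| = 6.
Step 1: Compute A + A by enumerating all 36 pairs.
A + A = {-6, -5, -4, -3, -2, -1, 0, 1, 2, 4, 5, 6, 7, 9, 14}, so |A + A| = 15.
Step 2: Doubling constant K = |A + A|/|A| = 15/6 = 15/6 ≈ 2.5000.
Step 3: Plünnecke-Ruzsa gives |3A| ≤ K³·|A| = (2.5000)³ · 6 ≈ 93.7500.
Step 4: Compute 3A = A + A + A directly by enumerating all triples (a,b,c) ∈ A³; |3A| = 25.
Step 5: Check 25 ≤ 93.7500? Yes ✓.

K = 15/6, Plünnecke-Ruzsa bound K³|A| ≈ 93.7500, |3A| = 25, inequality holds.


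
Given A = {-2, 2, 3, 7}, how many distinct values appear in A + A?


A + A = {a + a' : a, a' ∈ A}; |A| = 4.
General bounds: 2|A| - 1 ≤ |A + A| ≤ |A|(|A|+1)/2, i.e. 7 ≤ |A + A| ≤ 10.
Lower bound 2|A|-1 is attained iff A is an arithmetic progression.
Enumerate sums a + a' for a ≤ a' (symmetric, so this suffices):
a = -2: -2+-2=-4, -2+2=0, -2+3=1, -2+7=5
a = 2: 2+2=4, 2+3=5, 2+7=9
a = 3: 3+3=6, 3+7=10
a = 7: 7+7=14
Distinct sums: {-4, 0, 1, 4, 5, 6, 9, 10, 14}
|A + A| = 9

|A + A| = 9


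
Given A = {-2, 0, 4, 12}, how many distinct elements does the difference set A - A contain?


A - A = {a - a' : a, a' ∈ A}; |A| = 4.
Bounds: 2|A|-1 ≤ |A - A| ≤ |A|² - |A| + 1, i.e. 7 ≤ |A - A| ≤ 13.
Note: 0 ∈ A - A always (from a - a). The set is symmetric: if d ∈ A - A then -d ∈ A - A.
Enumerate nonzero differences d = a - a' with a > a' (then include -d):
Positive differences: {2, 4, 6, 8, 12, 14}
Full difference set: {0} ∪ (positive diffs) ∪ (negative diffs).
|A - A| = 1 + 2·6 = 13 (matches direct enumeration: 13).

|A - A| = 13


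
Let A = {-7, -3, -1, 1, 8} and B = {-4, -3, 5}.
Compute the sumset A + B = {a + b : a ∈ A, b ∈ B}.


A + B = {a + b : a ∈ A, b ∈ B}.
Enumerate all |A|·|B| = 5·3 = 15 pairs (a, b) and collect distinct sums.
a = -7: -7+-4=-11, -7+-3=-10, -7+5=-2
a = -3: -3+-4=-7, -3+-3=-6, -3+5=2
a = -1: -1+-4=-5, -1+-3=-4, -1+5=4
a = 1: 1+-4=-3, 1+-3=-2, 1+5=6
a = 8: 8+-4=4, 8+-3=5, 8+5=13
Collecting distinct sums: A + B = {-11, -10, -7, -6, -5, -4, -3, -2, 2, 4, 5, 6, 13}
|A + B| = 13

A + B = {-11, -10, -7, -6, -5, -4, -3, -2, 2, 4, 5, 6, 13}


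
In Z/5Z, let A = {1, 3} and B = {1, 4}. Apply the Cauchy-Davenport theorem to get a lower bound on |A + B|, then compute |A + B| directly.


Cauchy-Davenport: |A + B| ≥ min(p, |A| + |B| - 1) for A, B nonempty in Z/pZ.
|A| = 2, |B| = 2, p = 5.
CD lower bound = min(5, 2 + 2 - 1) = min(5, 3) = 3.
Compute A + B mod 5 directly:
a = 1: 1+1=2, 1+4=0
a = 3: 3+1=4, 3+4=2
A + B = {0, 2, 4}, so |A + B| = 3.
Verify: 3 ≥ 3? Yes ✓.

CD lower bound = 3, actual |A + B| = 3.


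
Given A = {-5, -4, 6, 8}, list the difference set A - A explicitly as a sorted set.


A - A = {a - a' : a, a' ∈ A}.
Compute a - a' for each ordered pair (a, a'):
a = -5: -5--5=0, -5--4=-1, -5-6=-11, -5-8=-13
a = -4: -4--5=1, -4--4=0, -4-6=-10, -4-8=-12
a = 6: 6--5=11, 6--4=10, 6-6=0, 6-8=-2
a = 8: 8--5=13, 8--4=12, 8-6=2, 8-8=0
Collecting distinct values (and noting 0 appears from a-a):
A - A = {-13, -12, -11, -10, -2, -1, 0, 1, 2, 10, 11, 12, 13}
|A - A| = 13

A - A = {-13, -12, -11, -10, -2, -1, 0, 1, 2, 10, 11, 12, 13}


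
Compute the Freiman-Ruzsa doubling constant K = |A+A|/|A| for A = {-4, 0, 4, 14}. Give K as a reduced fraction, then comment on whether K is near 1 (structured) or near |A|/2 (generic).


|A| = 4.
Compute A + A by enumerating all 16 pairs.
A + A = {-8, -4, 0, 4, 8, 10, 14, 18, 28}, so |A + A| = 9.
K = |A + A| / |A| = 9/4 (already in lowest terms) ≈ 2.2500.
Reference: AP of size 4 gives K = 7/4 ≈ 1.7500; a fully generic set of size 4 gives K ≈ 2.5000.

|A| = 4, |A + A| = 9, K = 9/4.


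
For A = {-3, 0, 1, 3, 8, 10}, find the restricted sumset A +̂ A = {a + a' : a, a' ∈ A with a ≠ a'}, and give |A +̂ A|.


Restricted sumset: A +̂ A = {a + a' : a ∈ A, a' ∈ A, a ≠ a'}.
Equivalently, take A + A and drop any sum 2a that is achievable ONLY as a + a for a ∈ A (i.e. sums representable only with equal summands).
Enumerate pairs (a, a') with a < a' (symmetric, so each unordered pair gives one sum; this covers all a ≠ a'):
  -3 + 0 = -3
  -3 + 1 = -2
  -3 + 3 = 0
  -3 + 8 = 5
  -3 + 10 = 7
  0 + 1 = 1
  0 + 3 = 3
  0 + 8 = 8
  0 + 10 = 10
  1 + 3 = 4
  1 + 8 = 9
  1 + 10 = 11
  3 + 8 = 11
  3 + 10 = 13
  8 + 10 = 18
Collected distinct sums: {-3, -2, 0, 1, 3, 4, 5, 7, 8, 9, 10, 11, 13, 18}
|A +̂ A| = 14
(Reference bound: |A +̂ A| ≥ 2|A| - 3 for |A| ≥ 2, with |A| = 6 giving ≥ 9.)

|A +̂ A| = 14


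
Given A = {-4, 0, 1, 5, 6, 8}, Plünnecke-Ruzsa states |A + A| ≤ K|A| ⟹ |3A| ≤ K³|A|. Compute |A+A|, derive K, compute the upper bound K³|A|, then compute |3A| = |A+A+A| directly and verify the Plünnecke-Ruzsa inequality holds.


|A| = 6.
Step 1: Compute A + A by enumerating all 36 pairs.
A + A = {-8, -4, -3, 0, 1, 2, 4, 5, 6, 7, 8, 9, 10, 11, 12, 13, 14, 16}, so |A + A| = 18.
Step 2: Doubling constant K = |A + A|/|A| = 18/6 = 18/6 ≈ 3.0000.
Step 3: Plünnecke-Ruzsa gives |3A| ≤ K³·|A| = (3.0000)³ · 6 ≈ 162.0000.
Step 4: Compute 3A = A + A + A directly by enumerating all triples (a,b,c) ∈ A³; |3A| = 30.
Step 5: Check 30 ≤ 162.0000? Yes ✓.

K = 18/6, Plünnecke-Ruzsa bound K³|A| ≈ 162.0000, |3A| = 30, inequality holds.


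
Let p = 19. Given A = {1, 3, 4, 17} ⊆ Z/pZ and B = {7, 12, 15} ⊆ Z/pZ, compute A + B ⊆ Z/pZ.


Work in Z/19Z: reduce every sum a + b modulo 19.
Enumerate all 12 pairs:
a = 1: 1+7=8, 1+12=13, 1+15=16
a = 3: 3+7=10, 3+12=15, 3+15=18
a = 4: 4+7=11, 4+12=16, 4+15=0
a = 17: 17+7=5, 17+12=10, 17+15=13
Distinct residues collected: {0, 5, 8, 10, 11, 13, 15, 16, 18}
|A + B| = 9 (out of 19 total residues).

A + B = {0, 5, 8, 10, 11, 13, 15, 16, 18}


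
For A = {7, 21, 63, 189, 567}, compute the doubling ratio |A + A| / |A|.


|A| = 5.
Compute A + A by enumerating all 25 pairs.
A + A = {14, 28, 42, 70, 84, 126, 196, 210, 252, 378, 574, 588, 630, 756, 1134}, so |A + A| = 15.
K = |A + A| / |A| = 15/5 = 3/1 ≈ 3.0000.
Reference: AP of size 5 gives K = 9/5 ≈ 1.8000; a fully generic set of size 5 gives K ≈ 3.0000.

|A| = 5, |A + A| = 15, K = 15/5 = 3/1.


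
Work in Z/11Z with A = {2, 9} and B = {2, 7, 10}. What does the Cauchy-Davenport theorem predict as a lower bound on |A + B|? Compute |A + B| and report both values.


Cauchy-Davenport: |A + B| ≥ min(p, |A| + |B| - 1) for A, B nonempty in Z/pZ.
|A| = 2, |B| = 3, p = 11.
CD lower bound = min(11, 2 + 3 - 1) = min(11, 4) = 4.
Compute A + B mod 11 directly:
a = 2: 2+2=4, 2+7=9, 2+10=1
a = 9: 9+2=0, 9+7=5, 9+10=8
A + B = {0, 1, 4, 5, 8, 9}, so |A + B| = 6.
Verify: 6 ≥ 4? Yes ✓.

CD lower bound = 4, actual |A + B| = 6.


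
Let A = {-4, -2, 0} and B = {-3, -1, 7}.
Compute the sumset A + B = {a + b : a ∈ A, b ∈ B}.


A + B = {a + b : a ∈ A, b ∈ B}.
Enumerate all |A|·|B| = 3·3 = 9 pairs (a, b) and collect distinct sums.
a = -4: -4+-3=-7, -4+-1=-5, -4+7=3
a = -2: -2+-3=-5, -2+-1=-3, -2+7=5
a = 0: 0+-3=-3, 0+-1=-1, 0+7=7
Collecting distinct sums: A + B = {-7, -5, -3, -1, 3, 5, 7}
|A + B| = 7

A + B = {-7, -5, -3, -1, 3, 5, 7}


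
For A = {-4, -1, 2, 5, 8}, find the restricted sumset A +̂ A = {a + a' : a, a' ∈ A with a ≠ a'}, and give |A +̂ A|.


Restricted sumset: A +̂ A = {a + a' : a ∈ A, a' ∈ A, a ≠ a'}.
Equivalently, take A + A and drop any sum 2a that is achievable ONLY as a + a for a ∈ A (i.e. sums representable only with equal summands).
Enumerate pairs (a, a') with a < a' (symmetric, so each unordered pair gives one sum; this covers all a ≠ a'):
  -4 + -1 = -5
  -4 + 2 = -2
  -4 + 5 = 1
  -4 + 8 = 4
  -1 + 2 = 1
  -1 + 5 = 4
  -1 + 8 = 7
  2 + 5 = 7
  2 + 8 = 10
  5 + 8 = 13
Collected distinct sums: {-5, -2, 1, 4, 7, 10, 13}
|A +̂ A| = 7
(Reference bound: |A +̂ A| ≥ 2|A| - 3 for |A| ≥ 2, with |A| = 5 giving ≥ 7.)

|A +̂ A| = 7


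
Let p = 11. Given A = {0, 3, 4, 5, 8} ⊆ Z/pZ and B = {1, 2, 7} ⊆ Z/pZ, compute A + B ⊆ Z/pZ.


Work in Z/11Z: reduce every sum a + b modulo 11.
Enumerate all 15 pairs:
a = 0: 0+1=1, 0+2=2, 0+7=7
a = 3: 3+1=4, 3+2=5, 3+7=10
a = 4: 4+1=5, 4+2=6, 4+7=0
a = 5: 5+1=6, 5+2=7, 5+7=1
a = 8: 8+1=9, 8+2=10, 8+7=4
Distinct residues collected: {0, 1, 2, 4, 5, 6, 7, 9, 10}
|A + B| = 9 (out of 11 total residues).

A + B = {0, 1, 2, 4, 5, 6, 7, 9, 10}
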